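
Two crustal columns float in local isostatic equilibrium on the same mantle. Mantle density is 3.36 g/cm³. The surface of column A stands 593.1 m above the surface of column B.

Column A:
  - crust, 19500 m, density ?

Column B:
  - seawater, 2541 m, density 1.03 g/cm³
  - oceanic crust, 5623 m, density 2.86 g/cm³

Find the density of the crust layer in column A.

2.81 g/cm³

Take the compensation level at the base of the deeper column (depth z_c below the surface of column A) and equate Σ ρ_i t_i down to z_c; mantle fills any gap and the z_c terms cancel.
Column A: 19500×ρ + (z_c − 19500)×3.36
Column B: 593.1×0 + 2541×1.03 + 5623×2.86 + (z_c − 593.1 − 8164)×3.36
The z_c×3.36 term appears on both sides and cancels. Collect the known terms of each column as K = Σ(ρt)_known − 3.36 × (depth of known layers): K_A = 0 − 3.36×19500 = −65520; K_B = 18699.01 − 3.36×(593.1 + 8164) = −10724.846.
Balance: K_A + 19500×ρ = K_B, so ρ = (K_B − K_A)/19500 = 54795.2/19500 = 2.81 g/cm³.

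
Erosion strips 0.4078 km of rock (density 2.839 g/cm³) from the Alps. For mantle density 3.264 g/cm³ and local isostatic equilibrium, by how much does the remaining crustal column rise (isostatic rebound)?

Unloading: uplift u = e ρ_c/ρ_m = 0.4078 km × 2.839/3.264 = 0.355 km.

0.355 km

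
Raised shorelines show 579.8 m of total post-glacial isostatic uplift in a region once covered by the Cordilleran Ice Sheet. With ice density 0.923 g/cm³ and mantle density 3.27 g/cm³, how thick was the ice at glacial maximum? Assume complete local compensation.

2050 m

u = t ρ_ice/ρ_m → t = u ρ_m/ρ_ice = 579.8 m × 3.27/0.923 = 2050 m.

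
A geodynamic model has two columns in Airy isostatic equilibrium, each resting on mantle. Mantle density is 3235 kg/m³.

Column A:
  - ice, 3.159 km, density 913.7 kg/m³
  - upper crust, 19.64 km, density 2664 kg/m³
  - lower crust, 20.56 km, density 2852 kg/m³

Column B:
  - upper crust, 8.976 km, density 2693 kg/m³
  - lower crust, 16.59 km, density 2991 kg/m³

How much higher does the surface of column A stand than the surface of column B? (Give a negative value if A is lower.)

5.41 km

For any compensation level in the mantle, the mantle terms cancel and isostasy reduces to e = (Σt_A − Σt_B) − (Σ(ρt)_A − Σ(ρt)_B) / ρ_m.
Σt_A = 43.359 km; Σt_B = 25.566 km; Σ(ρt)_A = 113844.458; Σ(ρt)_B = 73793.058 (in km·kg/m³).
e = (43.359 − 25.566) − (113844.458 − 73793.058) / 3235 = 5.41 km.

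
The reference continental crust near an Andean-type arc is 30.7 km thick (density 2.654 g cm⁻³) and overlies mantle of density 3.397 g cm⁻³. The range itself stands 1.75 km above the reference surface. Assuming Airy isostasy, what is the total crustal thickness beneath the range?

Root depth r = h ρ_c / (ρ_m − ρ_c) = 1.75 km × 2.654 / 0.743 = 6.251 km.
Total thickness = T + h + r = 30.7 km + 1.75 km + 6.251 km = 38.7 km.

38.7 km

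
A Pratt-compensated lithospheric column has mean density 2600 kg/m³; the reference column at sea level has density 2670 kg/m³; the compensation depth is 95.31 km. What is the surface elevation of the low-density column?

ρ_ref D = ρ (D + h) → h = D (ρ_ref − ρ)/ρ.
h = 95.31 km × (2670 − 2600)/2600 = 2.57 km.

2.57 km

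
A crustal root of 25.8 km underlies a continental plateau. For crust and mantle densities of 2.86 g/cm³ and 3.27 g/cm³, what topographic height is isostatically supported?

For local isostatic compensation: ρ_c h = (ρ_m − ρ_c) r.
h = r (ρ_m − ρ_c) / ρ_c = 25.8 km × (3.27 − 2.86) / 2.86 = 3.7 km.

3.7 km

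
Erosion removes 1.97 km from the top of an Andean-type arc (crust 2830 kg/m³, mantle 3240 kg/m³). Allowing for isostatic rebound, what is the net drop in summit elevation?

0.249 km

Rebound u = e ρ_c/ρ_m = 1.97 km × 2830/3240 = 1.721 km.
Net surface drop = e − u = 1.97 km − 1.721 km = e (ρ_m − ρ_c)/ρ_m = 0.249 km.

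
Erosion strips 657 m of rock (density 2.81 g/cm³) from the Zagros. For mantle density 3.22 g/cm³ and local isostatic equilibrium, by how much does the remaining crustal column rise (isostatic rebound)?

573 m

Unloading: uplift u = e ρ_c/ρ_m = 657 m × 2.81/3.22 = 573 m.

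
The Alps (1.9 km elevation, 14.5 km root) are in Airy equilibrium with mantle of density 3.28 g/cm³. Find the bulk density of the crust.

2.9 g/cm³

ρ_c h = (ρ_m − ρ_c) r → ρ_c (h + r) = ρ_m r → ρ_c = ρ_m r / (h + r).
ρ_c = 3.28 × 14.5 km / (1.9 km + 14.5 km) = 2.9 g/cm³.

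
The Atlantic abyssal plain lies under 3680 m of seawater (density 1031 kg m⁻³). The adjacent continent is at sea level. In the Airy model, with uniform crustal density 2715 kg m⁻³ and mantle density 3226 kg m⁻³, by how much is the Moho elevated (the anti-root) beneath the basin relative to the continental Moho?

For local isostatic compensation: replacing crust with seawater at the top is compensated by replacing crust with mantle at the base: d (ρ_c − ρ_w) = a (ρ_m − ρ_c).
a = d (ρ_c − ρ_w)/(ρ_m − ρ_c) = 3680 m × 1684/511 = 12100 m.

12100 m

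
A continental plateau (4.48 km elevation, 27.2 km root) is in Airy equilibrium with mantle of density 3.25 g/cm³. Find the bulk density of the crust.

ρ_c h = (ρ_m − ρ_c) r → ρ_c (h + r) = ρ_m r → ρ_c = ρ_m r / (h + r).
ρ_c = 3.25 × 27.2 km / (4.48 km + 27.2 km) = 2.79 g/cm³.

2.79 g/cm³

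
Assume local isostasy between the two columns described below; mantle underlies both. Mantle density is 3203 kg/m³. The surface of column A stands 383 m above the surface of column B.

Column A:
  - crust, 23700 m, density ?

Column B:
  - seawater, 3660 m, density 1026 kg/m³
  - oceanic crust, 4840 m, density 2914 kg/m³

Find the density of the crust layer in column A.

2760 kg/m³

Take the compensation level at the base of the deeper column (depth z_c below the surface of column A) and equate Σ ρ_i t_i down to z_c; mantle fills any gap and the z_c terms cancel.
Column A: 23700×ρ + (z_c − 23700)×3203
Column B: 383×0 + 3660×1026 + 4840×2914 + (z_c − 383 − 8500)×3203
The z_c×3203 term appears on both sides and cancels. Collect the known terms of each column as K = Σ(ρt)_known − 3203 × (depth of known layers): K_A = 0 − 3203×23700 = −75911100; K_B = 17858920 − 3203×(383 + 8500) = −10593329.
Balance: K_A + 23700×ρ = K_B, so ρ = (K_B − K_A)/23700 = 65317800/23700 = 2760 kg/m³.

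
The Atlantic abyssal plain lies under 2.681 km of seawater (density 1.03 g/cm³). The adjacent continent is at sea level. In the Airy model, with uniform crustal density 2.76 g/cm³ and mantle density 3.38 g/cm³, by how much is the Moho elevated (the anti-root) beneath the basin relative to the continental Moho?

By Archimedes' principle applied to the lithosphere: replacing crust with seawater at the top is compensated by replacing crust with mantle at the base: d (ρ_c − ρ_w) = a (ρ_m − ρ_c).
a = d (ρ_c − ρ_w)/(ρ_m − ρ_c) = 2.681 km × 1.73/0.62 = 7.48 km.

7.48 km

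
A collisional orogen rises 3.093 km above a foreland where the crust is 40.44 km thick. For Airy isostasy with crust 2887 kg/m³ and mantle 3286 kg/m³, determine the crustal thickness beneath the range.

Root depth r = h ρ_c / (ρ_m − ρ_c) = 3.093 km × 2887 / 399 = 22.38 km.
Total thickness = T + h + r = 40.44 km + 3.093 km + 22.38 km = 65.9 km.

65.9 km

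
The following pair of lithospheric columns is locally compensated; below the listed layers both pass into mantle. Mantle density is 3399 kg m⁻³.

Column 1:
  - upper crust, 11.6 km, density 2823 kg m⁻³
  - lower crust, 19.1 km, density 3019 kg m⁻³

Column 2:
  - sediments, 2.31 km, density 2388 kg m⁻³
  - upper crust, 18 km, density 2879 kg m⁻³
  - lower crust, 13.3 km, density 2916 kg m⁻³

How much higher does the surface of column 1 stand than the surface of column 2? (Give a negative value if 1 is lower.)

−1.23 km

For any compensation level in the mantle, the mantle terms cancel and isostasy reduces to e = (Σt_1 − Σt_2) − (Σ(ρt)_1 − Σ(ρt)_2) / ρ_m.
Σt_1 = 30.7 km; Σt_2 = 33.61 km; Σ(ρt)_1 = 90409.7; Σ(ρt)_2 = 96121.08 (in km·kg m⁻³).
e = (30.7 − 33.61) − (90409.7 − 96121.08) / 3399 = −1.23 km.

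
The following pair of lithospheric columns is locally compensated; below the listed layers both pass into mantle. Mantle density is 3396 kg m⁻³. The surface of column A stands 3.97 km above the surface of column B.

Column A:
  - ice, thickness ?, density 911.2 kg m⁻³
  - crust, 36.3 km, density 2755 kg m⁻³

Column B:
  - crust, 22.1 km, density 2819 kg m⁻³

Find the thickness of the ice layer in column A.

1.19 km

Take the compensation level at the base of the deeper column (depth z_c below the surface of column A) and equate Σ ρ_i t_i down to z_c; mantle fills any gap and the z_c terms cancel.
Column A: x×911.2 + 36.3×2755 + (z_c − 36.3 − x)×3396
Column B: 3.97×0 + 22.1×2819 + (z_c − 3.97 − 22.1)×3396
The z_c×3396 term appears on both sides and cancels. Collect the known terms of each column as K = Σ(ρt)_known − 3396 × (depth of known layers): K_A = 100006.5 − 3396×36.3 = −23268.3; K_B = 62299.9 − 3396×(3.97 + 22.1) = −26233.82.
Balance: K_A − x×(3396 − 911.2) = K_B, so x = (K_A − K_B)/(3396 − 911.2) = 2965.52/2484.8 = 1.19 km.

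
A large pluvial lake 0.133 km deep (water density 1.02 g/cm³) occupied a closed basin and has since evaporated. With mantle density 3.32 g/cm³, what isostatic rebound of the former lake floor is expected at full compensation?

u = d ρ_w/ρ_m = 0.133 km × 1.02/3.32 = 0.0409 km.

0.0409 km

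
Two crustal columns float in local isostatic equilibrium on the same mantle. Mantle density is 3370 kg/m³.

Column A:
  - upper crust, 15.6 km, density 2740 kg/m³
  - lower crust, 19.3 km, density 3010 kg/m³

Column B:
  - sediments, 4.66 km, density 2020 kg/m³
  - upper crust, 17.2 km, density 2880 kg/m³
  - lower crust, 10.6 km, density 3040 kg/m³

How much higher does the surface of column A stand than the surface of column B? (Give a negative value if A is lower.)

−0.428 km

For any compensation level in the mantle, the mantle terms cancel and isostasy reduces to e = (Σt_A − Σt_B) − (Σ(ρt)_A − Σ(ρt)_B) / ρ_m.
Σt_A = 34.9 km; Σt_B = 32.46 km; Σ(ρt)_A = 100837; Σ(ρt)_B = 91173.2 (in km·kg/m³).
e = (34.9 − 32.46) − (100837 − 91173.2) / 3370 = −0.428 km.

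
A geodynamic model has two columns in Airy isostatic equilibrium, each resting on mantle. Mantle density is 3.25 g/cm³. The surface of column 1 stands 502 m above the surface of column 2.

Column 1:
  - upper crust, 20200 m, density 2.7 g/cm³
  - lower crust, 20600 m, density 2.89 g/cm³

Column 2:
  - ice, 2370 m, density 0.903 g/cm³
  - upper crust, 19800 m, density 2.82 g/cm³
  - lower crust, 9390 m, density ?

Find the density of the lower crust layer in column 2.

Take the compensation level at the base of the deeper column (depth z_c below the surface of column 1) and equate Σ ρ_i t_i down to z_c; mantle fills any gap and the z_c terms cancel.
Column 1: 20200×2.7 + 20600×2.89 + (z_c − 40800)×3.25
Column 2: 502×0 + 2370×0.903 + 19800×2.82 + 9390×ρ + (z_c − 502 − 31560)×3.25
The z_c×3.25 term appears on both sides and cancels. Collect the known terms of each column as K = Σ(ρt)_known − 3.25 × (depth of known layers): K_1 = 114074 − 3.25×40800 = −18526; K_2 = 57976.11 − 3.25×(502 + 31560) = −46225.39.
Balance: K_1 = K_2 + 9390×ρ, so ρ = (K_1 − K_2)/9390 = 27699.4/9390 = 2.95 g/cm³.

2.95 g/cm³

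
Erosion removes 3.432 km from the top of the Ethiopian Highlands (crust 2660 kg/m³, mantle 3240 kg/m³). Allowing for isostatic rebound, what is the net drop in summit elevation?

0.614 km

Rebound u = e ρ_c/ρ_m = 3.432 km × 2660/3240 = 2.818 km.
Net surface drop = e − u = 3.432 km − 2.818 km = e (ρ_m − ρ_c)/ρ_m = 0.614 km.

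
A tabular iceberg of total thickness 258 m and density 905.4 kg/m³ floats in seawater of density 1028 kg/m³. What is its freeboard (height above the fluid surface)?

Floating equilibrium: submerged depth d = t ρ_obj/ρ_fluid = 258 m × 905.4/1028 = 227.2 m.
Freeboard = t − d = 258 m − 227.2 m = 30.8 m.

30.8 m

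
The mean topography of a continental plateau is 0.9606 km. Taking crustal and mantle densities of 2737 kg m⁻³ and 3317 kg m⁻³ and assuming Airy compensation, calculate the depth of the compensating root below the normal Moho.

Equating mass per unit area of the two columns: the weight of the topography is balanced by the buoyancy of the root, ρ_c h = (ρ_m − ρ_c) r.
r = h · ρ_c / (ρ_m − ρ_c) = 0.9606 km × 2737 / (3317 − 2737) = 4.53 km.

4.53 km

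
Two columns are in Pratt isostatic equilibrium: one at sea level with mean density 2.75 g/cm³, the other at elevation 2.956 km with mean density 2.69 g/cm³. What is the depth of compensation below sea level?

133 km

ρ_ref D = ρ (D + h) → D (ρ_ref − ρ) = ρ h.
D = ρ h/(ρ_ref − ρ) = 2.69 × 2.956 km/(2.75 − 2.69) = 133 km.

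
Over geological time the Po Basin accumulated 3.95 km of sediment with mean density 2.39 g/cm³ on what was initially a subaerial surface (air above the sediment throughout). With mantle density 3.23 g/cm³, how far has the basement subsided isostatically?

2.92 km

Subaerial load: s = t ρ_sed / ρ_m = 3.95 km × 2.39/3.23 = 2.92 km.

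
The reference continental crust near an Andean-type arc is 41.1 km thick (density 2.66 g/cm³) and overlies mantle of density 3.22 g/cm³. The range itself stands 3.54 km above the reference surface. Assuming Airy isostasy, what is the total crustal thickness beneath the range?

Root depth r = h ρ_c / (ρ_m − ρ_c) = 3.54 km × 2.66 / 0.56 = 16.82 km.
Total thickness = T + h + r = 41.1 km + 3.54 km + 16.82 km = 61.5 km.

61.5 km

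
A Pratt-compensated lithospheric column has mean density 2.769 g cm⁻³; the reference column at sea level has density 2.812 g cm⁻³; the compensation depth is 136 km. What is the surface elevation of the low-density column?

2.11 km

ρ_ref D = ρ (D + h) → h = D (ρ_ref − ρ)/ρ.
h = 136 km × (2.812 − 2.769)/2.769 = 2.11 km.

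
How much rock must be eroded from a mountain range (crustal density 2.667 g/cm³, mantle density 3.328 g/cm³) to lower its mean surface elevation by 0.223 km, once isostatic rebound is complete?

1.12 km

Net drop Δ = e − u = e − e ρ_c/ρ_m = e (ρ_m − ρ_c)/ρ_m.
e = Δ ρ_m/(ρ_m − ρ_c) = 0.223 km × 3.328/0.661 = 1.12 km.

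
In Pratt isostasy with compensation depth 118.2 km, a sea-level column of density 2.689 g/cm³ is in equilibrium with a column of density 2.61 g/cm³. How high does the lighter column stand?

3.58 km

ρ_ref D = ρ (D + h) → h = D (ρ_ref − ρ)/ρ.
h = 118.2 km × (2.689 − 2.61)/2.61 = 3.58 km.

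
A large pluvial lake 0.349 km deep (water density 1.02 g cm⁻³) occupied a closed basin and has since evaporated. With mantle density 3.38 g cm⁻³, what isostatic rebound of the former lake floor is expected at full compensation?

u = d ρ_w/ρ_m = 0.349 km × 1.02/3.38 = 0.105 km.

0.105 km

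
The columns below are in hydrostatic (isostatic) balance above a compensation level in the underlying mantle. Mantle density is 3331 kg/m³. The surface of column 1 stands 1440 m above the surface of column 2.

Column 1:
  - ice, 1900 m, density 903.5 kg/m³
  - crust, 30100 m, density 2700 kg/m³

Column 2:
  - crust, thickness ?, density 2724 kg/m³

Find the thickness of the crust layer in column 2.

Take the compensation level at the base of the deeper column (depth z_c below the surface of column 1) and equate Σ ρ_i t_i down to z_c; mantle fills any gap and the z_c terms cancel.
Column 1: 1900×903.5 + 30100×2700 + (z_c − 32000)×3331
Column 2: 1440×0 + x×2724 + (z_c − 1440 − 0 − x)×3331
The z_c×3331 term appears on both sides and cancels. Collect the known terms of each column as K = Σ(ρt)_known − 3331 × (depth of known layers): K_1 = 82986650 − 3331×32000 = −23605350; K_2 = 0 − 3331×(1440 + 0) = −4796640.
Balance: K_1 = K_2 − x×(3331 − 2724), so x = (K_2 − K_1)/(3331 − 2724) = 18808700/607 = 31000 m.

31000 m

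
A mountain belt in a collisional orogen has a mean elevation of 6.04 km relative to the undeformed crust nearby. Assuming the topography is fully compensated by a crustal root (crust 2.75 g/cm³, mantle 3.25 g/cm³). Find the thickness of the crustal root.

33.2 km

For local isostatic compensation: the weight of the topography is balanced by the buoyancy of the root, ρ_c h = (ρ_m − ρ_c) r.
r = h · ρ_c / (ρ_m − ρ_c) = 6.04 km × 2.75 / (3.25 − 2.75) = 33.2 km.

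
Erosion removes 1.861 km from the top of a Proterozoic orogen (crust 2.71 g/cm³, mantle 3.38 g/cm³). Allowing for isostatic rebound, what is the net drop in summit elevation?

0.369 km

Rebound u = e ρ_c/ρ_m = 1.861 km × 2.71/3.38 = 1.492 km.
Net surface drop = e − u = 1.861 km − 1.492 km = e (ρ_m − ρ_c)/ρ_m = 0.369 km.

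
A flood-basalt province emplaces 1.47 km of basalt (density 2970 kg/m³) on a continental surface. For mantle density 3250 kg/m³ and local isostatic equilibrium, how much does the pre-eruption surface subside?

Subaerial loading: s = t ρ_load / ρ_m.
s = 1.47 km × 2970/3250 = 1.34 km.

1.34 km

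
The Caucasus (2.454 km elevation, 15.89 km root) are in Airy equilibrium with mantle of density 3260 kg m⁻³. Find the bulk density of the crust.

ρ_c h = (ρ_m − ρ_c) r → ρ_c (h + r) = ρ_m r → ρ_c = ρ_m r / (h + r).
ρ_c = 3260 × 15.89 km / (2.454 km + 15.89 km) = 2820 kg m⁻³.

2820 kg m⁻³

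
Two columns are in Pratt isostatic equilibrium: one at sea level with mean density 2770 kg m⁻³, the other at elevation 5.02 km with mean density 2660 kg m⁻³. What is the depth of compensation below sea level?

121 km

ρ_ref D = ρ (D + h) → D (ρ_ref − ρ) = ρ h.
D = ρ h/(ρ_ref − ρ) = 2660 × 5.02 km/(2770 − 2660) = 121 km.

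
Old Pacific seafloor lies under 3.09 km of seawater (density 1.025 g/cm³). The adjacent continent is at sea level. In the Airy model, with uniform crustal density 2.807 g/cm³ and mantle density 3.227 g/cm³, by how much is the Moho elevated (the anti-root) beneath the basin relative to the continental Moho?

13.1 km

For local isostatic compensation: replacing crust with seawater at the top is compensated by replacing crust with mantle at the base: d (ρ_c − ρ_w) = a (ρ_m − ρ_c).
a = d (ρ_c − ρ_w)/(ρ_m − ρ_c) = 3.09 km × 1.782/0.42 = 13.1 km.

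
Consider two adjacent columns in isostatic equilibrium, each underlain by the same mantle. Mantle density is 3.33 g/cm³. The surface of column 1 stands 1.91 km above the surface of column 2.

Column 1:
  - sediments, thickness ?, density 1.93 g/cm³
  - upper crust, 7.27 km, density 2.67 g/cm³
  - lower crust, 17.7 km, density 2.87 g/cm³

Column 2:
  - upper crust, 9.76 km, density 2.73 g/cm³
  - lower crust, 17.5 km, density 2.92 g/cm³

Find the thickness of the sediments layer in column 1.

Take the compensation level at the base of the deeper column (depth z_c below the surface of column 1) and equate Σ ρ_i t_i down to z_c; mantle fills any gap and the z_c terms cancel.
Column 1: x×1.93 + 7.27×2.67 + 17.7×2.87 + (z_c − 24.97 − x)×3.33
Column 2: 1.91×0 + 9.76×2.73 + 17.5×2.92 + (z_c − 1.91 − 27.26)×3.33
The z_c×3.33 term appears on both sides and cancels. Collect the known terms of each column as K = Σ(ρt)_known − 3.33 × (depth of known layers): K_1 = 70.2099 − 3.33×24.97 = −12.9402; K_2 = 77.7448 − 3.33×(1.91 + 27.26) = −19.3913.
Balance: K_1 − x×(3.33 − 1.93) = K_2, so x = (K_1 − K_2)/(3.33 − 1.93) = 6.4511/1.4 = 4.61 km.

4.61 km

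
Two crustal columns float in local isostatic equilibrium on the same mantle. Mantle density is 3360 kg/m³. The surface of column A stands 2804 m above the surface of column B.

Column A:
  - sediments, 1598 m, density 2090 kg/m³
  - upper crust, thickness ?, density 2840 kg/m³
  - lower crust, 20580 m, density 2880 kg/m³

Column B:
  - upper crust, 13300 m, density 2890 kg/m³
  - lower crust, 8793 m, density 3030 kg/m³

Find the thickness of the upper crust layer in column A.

12800 m

Take the compensation level at the base of the deeper column (depth z_c below the surface of column A) and equate Σ ρ_i t_i down to z_c; mantle fills any gap and the z_c terms cancel.
Column A: 1598×2090 + x×2840 + 20580×2880 + (z_c − 22178 − x)×3360
Column B: 2804×0 + 13300×2890 + 8793×3030 + (z_c − 2804 − 22093)×3360
The z_c×3360 term appears on both sides and cancels. Collect the known terms of each column as K = Σ(ρt)_known − 3360 × (depth of known layers): K_A = 62610220 − 3360×22178 = −11907860; K_B = 65079790 − 3360×(2804 + 22093) = −18574130.
Balance: K_A − x×(3360 − 2840) = K_B, so x = (K_A − K_B)/(3360 − 2840) = 6666270/520 = 12800 m.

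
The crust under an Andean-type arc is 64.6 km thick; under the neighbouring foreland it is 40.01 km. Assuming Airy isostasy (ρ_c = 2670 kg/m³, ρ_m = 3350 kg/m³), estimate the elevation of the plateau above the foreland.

Excess crust Δ = 64.6 km − 40.01 km = 24.59 km, split between elevation h and root r with h + r = Δ.
Airy balance ρ_c h = (ρ_m − ρ_c) r gives r = h ρ_c/(ρ_m − ρ_c), so h (1 + ρ_c/(ρ_m − ρ_c)) = Δ, i.e. h = Δ (ρ_m − ρ_c)/ρ_m.
h = 24.59 km × 680/3350 = 4.99 km.

4.99 km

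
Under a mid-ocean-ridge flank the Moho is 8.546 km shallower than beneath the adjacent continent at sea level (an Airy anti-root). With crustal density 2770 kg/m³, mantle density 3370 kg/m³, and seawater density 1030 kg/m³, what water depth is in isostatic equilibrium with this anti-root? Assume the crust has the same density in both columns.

2.95 km

Replacing a thickness d of crust by seawater at the top must be balanced by replacing crust with mantle at the base: d (ρ_c − ρ_w) = a (ρ_m − ρ_c).
d = a (ρ_m − ρ_c)/(ρ_c − ρ_w) = 8.546 km × 600/1740 = 2.95 km.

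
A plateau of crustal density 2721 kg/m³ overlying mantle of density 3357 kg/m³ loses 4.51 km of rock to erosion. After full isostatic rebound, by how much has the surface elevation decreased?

0.854 km

Rebound u = e ρ_c/ρ_m = 4.51 km × 2721/3357 = 3.656 km.
Net surface drop = e − u = 4.51 km − 3.656 km = e (ρ_m − ρ_c)/ρ_m = 0.854 km.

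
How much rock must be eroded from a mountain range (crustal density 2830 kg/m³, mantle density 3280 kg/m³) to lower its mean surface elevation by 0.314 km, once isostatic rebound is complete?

Net drop Δ = e − u = e − e ρ_c/ρ_m = e (ρ_m − ρ_c)/ρ_m.
e = Δ ρ_m/(ρ_m − ρ_c) = 0.314 km × 3280/450 = 2.29 km.

2.29 km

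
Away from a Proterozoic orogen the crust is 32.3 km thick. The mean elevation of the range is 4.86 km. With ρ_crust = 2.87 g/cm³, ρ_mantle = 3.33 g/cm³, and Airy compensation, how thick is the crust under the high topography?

Root depth r = h ρ_c / (ρ_m − ρ_c) = 4.86 km × 2.87 / 0.46 = 30.32 km.
Total thickness = T + h + r = 32.3 km + 4.86 km + 30.32 km = 67.5 km.

67.5 km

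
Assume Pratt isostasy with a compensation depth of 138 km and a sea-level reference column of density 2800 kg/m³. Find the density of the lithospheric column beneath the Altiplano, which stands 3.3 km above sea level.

Pratt balance: ρ_ref D = ρ (D + h).
ρ = ρ_ref D/(D + h) = 2800 × 138 km/(138 km + 3.3 km) = 2730 kg/m³.

2730 kg/m³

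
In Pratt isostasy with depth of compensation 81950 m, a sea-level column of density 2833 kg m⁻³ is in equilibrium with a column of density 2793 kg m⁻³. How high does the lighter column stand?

1170 m

ρ_ref D = ρ (D + h) → h = D (ρ_ref − ρ)/ρ.
h = 81950 m × (2833 − 2793)/2793 = 1170 m.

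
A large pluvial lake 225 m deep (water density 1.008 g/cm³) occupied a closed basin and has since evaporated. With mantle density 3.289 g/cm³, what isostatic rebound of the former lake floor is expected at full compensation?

69 m

u = d ρ_w/ρ_m = 225 m × 1.008/3.289 = 69 m.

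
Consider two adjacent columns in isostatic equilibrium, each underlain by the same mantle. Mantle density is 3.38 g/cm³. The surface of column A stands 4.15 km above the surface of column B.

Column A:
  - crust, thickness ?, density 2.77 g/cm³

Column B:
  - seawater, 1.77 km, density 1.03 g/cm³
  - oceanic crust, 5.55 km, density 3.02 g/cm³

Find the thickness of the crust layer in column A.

Take the compensation level at the base of the deeper column (depth z_c below the surface of column A) and equate Σ ρ_i t_i down to z_c; mantle fills any gap and the z_c terms cancel.
Column A: x×2.77 + (z_c − 0 − x)×3.38
Column B: 4.15×0 + 1.77×1.03 + 5.55×3.02 + (z_c − 4.15 − 7.32)×3.38
The z_c×3.38 term appears on both sides and cancels. Collect the known terms of each column as K = Σ(ρt)_known − 3.38 × (depth of known layers): K_A = 0 − 3.38×0 = 0; K_B = 18.5841 − 3.38×(4.15 + 7.32) = −20.1845.
Balance: K_A − x×(3.38 − 2.77) = K_B, so x = (K_A − K_B)/(3.38 − 2.77) = 20.1845/0.61 = 33.1 km.

33.1 km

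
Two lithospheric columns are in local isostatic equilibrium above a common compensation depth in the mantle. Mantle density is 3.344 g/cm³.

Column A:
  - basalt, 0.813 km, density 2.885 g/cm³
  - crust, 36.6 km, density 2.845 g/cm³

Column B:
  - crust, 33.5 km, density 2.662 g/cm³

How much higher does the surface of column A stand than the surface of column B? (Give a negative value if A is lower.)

−1.26 km

For any compensation level in the mantle, the mantle terms cancel and isostasy reduces to e = (Σt_A − Σt_B) − (Σ(ρt)_A − Σ(ρt)_B) / ρ_m.
Σt_A = 37.413 km; Σt_B = 33.5 km; Σ(ρt)_A = 106.472505; Σ(ρt)_B = 89.177 (in km·g/cm³).
e = (37.413 − 33.5) − (106.472505 − 89.177) / 3.344 = −1.26 km.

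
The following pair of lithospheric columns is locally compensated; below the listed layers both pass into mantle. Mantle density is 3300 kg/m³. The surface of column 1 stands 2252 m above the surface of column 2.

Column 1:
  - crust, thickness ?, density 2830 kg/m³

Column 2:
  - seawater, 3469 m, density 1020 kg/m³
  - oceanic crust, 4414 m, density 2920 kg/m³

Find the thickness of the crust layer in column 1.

Take the compensation level at the base of the deeper column (depth z_c below the surface of column 1) and equate Σ ρ_i t_i down to z_c; mantle fills any gap and the z_c terms cancel.
Column 1: x×2830 + (z_c − 0 − x)×3300
Column 2: 2252×0 + 3469×1020 + 4414×2920 + (z_c − 2252 − 7883)×3300
The z_c×3300 term appears on both sides and cancels. Collect the known terms of each column as K = Σ(ρt)_known − 3300 × (depth of known layers): K_1 = 0 − 3300×0 = 0; K_2 = 16427260 − 3300×(2252 + 7883) = −17018240.
Balance: K_1 − x×(3300 − 2830) = K_2, so x = (K_1 − K_2)/(3300 − 2830) = 17018200/470 = 36200 m.

36200 m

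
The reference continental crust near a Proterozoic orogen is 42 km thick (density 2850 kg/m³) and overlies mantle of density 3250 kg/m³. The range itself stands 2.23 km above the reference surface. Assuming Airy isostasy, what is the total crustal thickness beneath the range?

Root depth r = h ρ_c / (ρ_m − ρ_c) = 2.23 km × 2850 / 400 = 15.89 km.
Total thickness = T + h + r = 42 km + 2.23 km + 15.89 km = 60.1 km.

60.1 km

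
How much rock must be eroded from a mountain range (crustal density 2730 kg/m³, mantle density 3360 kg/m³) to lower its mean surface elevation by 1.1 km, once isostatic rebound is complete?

5.87 km

Net drop Δ = e − u = e − e ρ_c/ρ_m = e (ρ_m − ρ_c)/ρ_m.
e = Δ ρ_m/(ρ_m − ρ_c) = 1.1 km × 3360/630 = 5.87 km.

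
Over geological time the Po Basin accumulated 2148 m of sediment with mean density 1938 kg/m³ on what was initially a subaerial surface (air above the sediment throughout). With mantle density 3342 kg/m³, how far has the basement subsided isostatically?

Subaerial load: s = t ρ_sed / ρ_m = 2148 m × 1938/3342 = 1250 m.

1250 m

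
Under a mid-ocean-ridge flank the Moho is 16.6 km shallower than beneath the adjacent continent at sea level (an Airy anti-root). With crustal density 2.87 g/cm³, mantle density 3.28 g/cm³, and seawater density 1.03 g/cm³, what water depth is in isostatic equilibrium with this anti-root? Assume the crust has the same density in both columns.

3.7 km

Replacing a thickness d of crust by seawater at the top must be balanced by replacing crust with mantle at the base: d (ρ_c − ρ_w) = a (ρ_m − ρ_c).
d = a (ρ_m − ρ_c)/(ρ_c − ρ_w) = 16.6 km × 0.41/1.84 = 3.7 km.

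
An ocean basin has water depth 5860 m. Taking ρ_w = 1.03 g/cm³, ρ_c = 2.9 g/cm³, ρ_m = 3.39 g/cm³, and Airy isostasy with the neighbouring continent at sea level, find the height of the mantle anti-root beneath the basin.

In Airy isostatic equilibrium: replacing crust with seawater at the top is compensated by replacing crust with mantle at the base: d (ρ_c − ρ_w) = a (ρ_m − ρ_c).
a = d (ρ_c − ρ_w)/(ρ_m − ρ_c) = 5860 m × 1.87/0.49 = 22400 m.

22400 m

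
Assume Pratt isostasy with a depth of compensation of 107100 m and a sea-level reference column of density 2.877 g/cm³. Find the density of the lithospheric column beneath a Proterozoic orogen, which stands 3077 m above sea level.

2.8 g/cm³

Pratt balance: ρ_ref D = ρ (D + h).
ρ = ρ_ref D/(D + h) = 2.877 × 107100 m/(107100 m + 3077 m) = 2.8 g/cm³.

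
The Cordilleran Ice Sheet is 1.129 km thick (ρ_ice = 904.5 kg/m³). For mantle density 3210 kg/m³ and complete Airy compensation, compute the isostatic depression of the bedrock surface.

Equating mass per unit area of the two columns: the ice load ρ_ice t is balanced by mantle displaced below, ρ_m s.
s = t ρ_ice / ρ_m = 1.129 km × 904.5/3210 = 0.318 km.

0.318 km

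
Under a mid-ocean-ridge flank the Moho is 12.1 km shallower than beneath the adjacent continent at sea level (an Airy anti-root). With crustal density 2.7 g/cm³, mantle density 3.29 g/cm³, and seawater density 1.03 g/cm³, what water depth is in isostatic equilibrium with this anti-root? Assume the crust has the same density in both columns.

Replacing a thickness d of crust by seawater at the top must be balanced by replacing crust with mantle at the base: d (ρ_c − ρ_w) = a (ρ_m − ρ_c).
d = a (ρ_m − ρ_c)/(ρ_c − ρ_w) = 12.1 km × 0.59/1.67 = 4.27 km.

4.27 km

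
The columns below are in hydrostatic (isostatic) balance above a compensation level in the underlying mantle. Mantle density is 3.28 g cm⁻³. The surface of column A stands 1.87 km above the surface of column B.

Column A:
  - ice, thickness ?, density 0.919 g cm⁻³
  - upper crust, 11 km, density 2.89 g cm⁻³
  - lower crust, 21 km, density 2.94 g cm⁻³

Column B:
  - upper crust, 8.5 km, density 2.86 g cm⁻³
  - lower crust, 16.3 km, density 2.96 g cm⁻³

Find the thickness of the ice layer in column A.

Take the compensation level at the base of the deeper column (depth z_c below the surface of column A) and equate Σ ρ_i t_i down to z_c; mantle fills any gap and the z_c terms cancel.
Column A: x×0.919 + 11×2.89 + 21×2.94 + (z_c − 32 − x)×3.28
Column B: 1.87×0 + 8.5×2.86 + 16.3×2.96 + (z_c − 1.87 − 24.8)×3.28
The z_c×3.28 term appears on both sides and cancels. Collect the known terms of each column as K = Σ(ρt)_known − 3.28 × (depth of known layers): K_A = 93.53 − 3.28×32 = −11.43; K_B = 72.558 − 3.28×(1.87 + 24.8) = −14.9196.
Balance: K_A − x×(3.28 − 0.919) = K_B, so x = (K_A − K_B)/(3.28 − 0.919) = 3.4896/2.361 = 1.48 km.

1.48 km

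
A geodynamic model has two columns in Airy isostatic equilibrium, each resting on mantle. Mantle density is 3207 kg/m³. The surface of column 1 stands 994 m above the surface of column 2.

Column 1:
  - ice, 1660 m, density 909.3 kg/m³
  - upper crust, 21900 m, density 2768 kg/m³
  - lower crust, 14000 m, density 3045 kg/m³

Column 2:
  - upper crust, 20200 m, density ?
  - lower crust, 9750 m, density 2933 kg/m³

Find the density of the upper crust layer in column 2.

Take the compensation level at the base of the deeper column (depth z_c below the surface of column 1) and equate Σ ρ_i t_i down to z_c; mantle fills any gap and the z_c terms cancel.
Column 1: 1660×909.3 + 21900×2768 + 14000×3045 + (z_c − 37560)×3207
Column 2: 994×0 + 20200×ρ + 9750×2933 + (z_c − 994 − 29950)×3207
The z_c×3207 term appears on both sides and cancels. Collect the known terms of each column as K = Σ(ρt)_known − 3207 × (depth of known layers): K_1 = 104758638 − 3207×37560 = −15696282; K_2 = 28596750 − 3207×(994 + 29950) = −70640658.
Balance: K_1 = K_2 + 20200×ρ, so ρ = (K_1 − K_2)/20200 = 54944400/20200 = 2720 kg/m³.

2720 kg/m³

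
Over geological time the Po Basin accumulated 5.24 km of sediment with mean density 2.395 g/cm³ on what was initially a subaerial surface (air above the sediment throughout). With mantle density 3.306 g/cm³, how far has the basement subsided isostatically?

3.8 km

Subaerial load: s = t ρ_sed / ρ_m = 5.24 km × 2.395/3.306 = 3.8 km.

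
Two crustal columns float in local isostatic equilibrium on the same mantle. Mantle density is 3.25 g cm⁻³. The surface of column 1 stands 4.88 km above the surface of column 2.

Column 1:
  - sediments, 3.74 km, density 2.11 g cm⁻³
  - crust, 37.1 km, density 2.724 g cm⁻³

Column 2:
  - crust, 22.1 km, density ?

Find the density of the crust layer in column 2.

2.89 g cm⁻³

Take the compensation level at the base of the deeper column (depth z_c below the surface of column 1) and equate Σ ρ_i t_i down to z_c; mantle fills any gap and the z_c terms cancel.
Column 1: 3.74×2.11 + 37.1×2.724 + (z_c − 40.84)×3.25
Column 2: 4.88×0 + 22.1×ρ + (z_c − 4.88 − 22.1)×3.25
The z_c×3.25 term appears on both sides and cancels. Collect the known terms of each column as K = Σ(ρt)_known − 3.25 × (depth of known layers): K_1 = 108.9518 − 3.25×40.84 = −23.7782; K_2 = 0 − 3.25×(4.88 + 22.1) = −87.685.
Balance: K_1 = K_2 + 22.1×ρ, so ρ = (K_1 − K_2)/22.1 = 63.9068/22.1 = 2.89 g cm⁻³.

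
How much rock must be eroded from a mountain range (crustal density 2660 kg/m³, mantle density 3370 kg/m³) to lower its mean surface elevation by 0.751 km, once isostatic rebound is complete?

Net drop Δ = e − u = e − e ρ_c/ρ_m = e (ρ_m − ρ_c)/ρ_m.
e = Δ ρ_m/(ρ_m − ρ_c) = 0.751 km × 3370/710 = 3.56 km.

3.56 km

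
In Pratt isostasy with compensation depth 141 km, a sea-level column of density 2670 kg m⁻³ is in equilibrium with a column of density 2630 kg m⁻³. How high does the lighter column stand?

2.14 km

ρ_ref D = ρ (D + h) → h = D (ρ_ref − ρ)/ρ.
h = 141 km × (2670 − 2630)/2630 = 2.14 km.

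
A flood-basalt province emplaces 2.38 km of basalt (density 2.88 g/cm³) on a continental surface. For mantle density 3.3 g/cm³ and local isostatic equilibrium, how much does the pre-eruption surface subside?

Subaerial loading: s = t ρ_load / ρ_m.
s = 2.38 km × 2.88/3.3 = 2.08 km.

2.08 km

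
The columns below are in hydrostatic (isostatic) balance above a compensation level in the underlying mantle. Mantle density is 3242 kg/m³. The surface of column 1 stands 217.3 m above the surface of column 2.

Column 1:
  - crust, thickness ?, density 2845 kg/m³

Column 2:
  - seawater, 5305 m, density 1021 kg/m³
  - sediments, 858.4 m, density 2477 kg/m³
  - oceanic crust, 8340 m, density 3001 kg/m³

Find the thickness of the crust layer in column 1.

Take the compensation level at the base of the deeper column (depth z_c below the surface of column 1) and equate Σ ρ_i t_i down to z_c; mantle fills any gap and the z_c terms cancel.
Column 1: x×2845 + (z_c − 0 − x)×3242
Column 2: 217.3×0 + 5305×1021 + 858.4×2477 + 8340×3001 + (z_c − 217.3 − 14503.4)×3242
The z_c×3242 term appears on both sides and cancels. Collect the known terms of each column as K = Σ(ρt)_known − 3242 × (depth of known layers): K_1 = 0 − 3242×0 = 0; K_2 = 32571001.8 − 3242×(217.3 + 14503.4) = −15153507.6.
Balance: K_1 − x×(3242 − 2845) = K_2, so x = (K_1 − K_2)/(3242 − 2845) = 15153500/397 = 38200 m.

38200 m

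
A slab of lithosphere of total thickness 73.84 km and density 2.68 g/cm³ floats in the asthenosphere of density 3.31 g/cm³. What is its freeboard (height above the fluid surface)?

14.1 km

Floating equilibrium: submerged depth d = t ρ_obj/ρ_fluid = 73.84 km × 2.68/3.31 = 59.79 km.
Freeboard = t − d = 73.84 km − 59.79 km = 14.1 km.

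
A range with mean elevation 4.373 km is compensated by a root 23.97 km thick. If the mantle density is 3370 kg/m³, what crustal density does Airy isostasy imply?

ρ_c h = (ρ_m − ρ_c) r → ρ_c (h + r) = ρ_m r → ρ_c = ρ_m r / (h + r).
ρ_c = 3370 × 23.97 km / (4.373 km + 23.97 km) = 2850 kg/m³.

2850 kg/m³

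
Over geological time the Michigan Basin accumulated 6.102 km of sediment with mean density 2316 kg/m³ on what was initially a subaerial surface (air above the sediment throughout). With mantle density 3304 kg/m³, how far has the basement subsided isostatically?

Subaerial load: s = t ρ_sed / ρ_m = 6.102 km × 2316/3304 = 4.28 km.

4.28 km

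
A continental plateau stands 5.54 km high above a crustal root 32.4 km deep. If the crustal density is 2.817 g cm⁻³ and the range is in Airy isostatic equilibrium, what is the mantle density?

Airy balance: ρ_c h = (ρ_m − ρ_c) r → ρ_m = ρ_c (1 + h/r).
ρ_m = 2.817 × (1 + 5.54 km/32.4 km) = 3.3 g cm⁻³.

3.3 g cm⁻³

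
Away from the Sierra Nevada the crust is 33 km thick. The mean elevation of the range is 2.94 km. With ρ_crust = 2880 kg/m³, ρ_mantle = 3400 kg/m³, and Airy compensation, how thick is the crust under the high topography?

52.2 km

Root depth r = h ρ_c / (ρ_m − ρ_c) = 2.94 km × 2880 / 520 = 16.28 km.
Total thickness = T + h + r = 33 km + 2.94 km + 16.28 km = 52.2 km.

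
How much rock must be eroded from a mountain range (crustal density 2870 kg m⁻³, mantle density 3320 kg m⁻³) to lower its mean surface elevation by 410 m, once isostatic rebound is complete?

Net drop Δ = e − u = e − e ρ_c/ρ_m = e (ρ_m − ρ_c)/ρ_m.
e = Δ ρ_m/(ρ_m − ρ_c) = 410 m × 3320/450 = 3020 m.

3020 m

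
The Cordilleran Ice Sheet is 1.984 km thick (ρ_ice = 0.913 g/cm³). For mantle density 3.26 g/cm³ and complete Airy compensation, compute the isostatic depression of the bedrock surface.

0.556 km

Isostatic balance requires: the ice load ρ_ice t is balanced by mantle displaced below, ρ_m s.
s = t ρ_ice / ρ_m = 1.984 km × 0.913/3.26 = 0.556 km.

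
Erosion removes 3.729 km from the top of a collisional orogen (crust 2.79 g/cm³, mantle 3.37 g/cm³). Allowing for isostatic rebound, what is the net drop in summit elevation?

Rebound u = e ρ_c/ρ_m = 3.729 km × 2.79/3.37 = 3.087 km.
Net surface drop = e − u = 3.729 km − 3.087 km = e (ρ_m − ρ_c)/ρ_m = 0.642 km.

0.642 km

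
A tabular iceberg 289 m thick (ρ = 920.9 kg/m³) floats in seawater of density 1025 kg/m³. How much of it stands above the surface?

29.4 m

Floating equilibrium: submerged depth d = t ρ_obj/ρ_fluid = 289 m × 920.9/1025 = 259.6 m.
Freeboard = t − d = 289 m − 259.6 m = 29.4 m.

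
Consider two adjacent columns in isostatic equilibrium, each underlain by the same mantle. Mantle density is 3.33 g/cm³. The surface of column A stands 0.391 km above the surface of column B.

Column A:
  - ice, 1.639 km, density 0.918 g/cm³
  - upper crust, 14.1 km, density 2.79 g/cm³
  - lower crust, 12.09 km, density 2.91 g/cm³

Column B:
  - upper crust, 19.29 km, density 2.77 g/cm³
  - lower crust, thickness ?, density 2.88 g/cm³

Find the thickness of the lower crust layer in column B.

10.1 km

Take the compensation level at the base of the deeper column (depth z_c below the surface of column A) and equate Σ ρ_i t_i down to z_c; mantle fills any gap and the z_c terms cancel.
Column A: 1.639×0.918 + 14.1×2.79 + 12.09×2.91 + (z_c − 27.829)×3.33
Column B: 0.391×0 + 19.29×2.77 + x×2.88 + (z_c − 0.391 − 19.29 − x)×3.33
The z_c×3.33 term appears on both sides and cancels. Collect the known terms of each column as K = Σ(ρt)_known − 3.33 × (depth of known layers): K_A = 76.025502 − 3.33×27.829 = −16.645068; K_B = 53.4333 − 3.33×(0.391 + 19.29) = −12.10443.
Balance: K_A = K_B − x×(3.33 − 2.88), so x = (K_B − K_A)/(3.33 − 2.88) = 4.54064/0.45 = 10.1 km.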